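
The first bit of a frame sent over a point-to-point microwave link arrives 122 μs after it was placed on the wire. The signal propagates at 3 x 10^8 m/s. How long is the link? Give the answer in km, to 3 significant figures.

d = s × t_prop = 300000000 × 0.000122 = 36.6 km.

36.6 km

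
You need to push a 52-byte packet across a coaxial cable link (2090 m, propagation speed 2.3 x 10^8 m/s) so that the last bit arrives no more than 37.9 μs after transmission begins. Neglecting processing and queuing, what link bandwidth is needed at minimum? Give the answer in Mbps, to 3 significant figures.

L = 416 bits.
Propagation delay = 2090 / 2.3e+08 = 9.08696 μs.
Transmission budget = 37.9 − 9.08696 = 28.813 μs.
R ≥ L / t_tx = 416 bits / 2.8813e-05 s = 14.4 Mbps.

14.4 Mbps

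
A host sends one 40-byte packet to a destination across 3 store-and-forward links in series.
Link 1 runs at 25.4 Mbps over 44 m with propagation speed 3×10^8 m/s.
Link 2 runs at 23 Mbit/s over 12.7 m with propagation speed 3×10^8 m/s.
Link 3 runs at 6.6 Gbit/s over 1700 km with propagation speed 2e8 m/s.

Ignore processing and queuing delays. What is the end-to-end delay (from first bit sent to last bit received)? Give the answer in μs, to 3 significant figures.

8530 μs

L = 40 × 8 = 320 bits.
Transmission delays (L/R per hop): 12.5984, 13.913, 0.0484848 μs; sum = 26.56 μs.
Propagation delays (d/s per hop): 0.146667, 0.0423333, 8500 μs; sum = 8500.19 μs.
End-to-end = 8530 μs.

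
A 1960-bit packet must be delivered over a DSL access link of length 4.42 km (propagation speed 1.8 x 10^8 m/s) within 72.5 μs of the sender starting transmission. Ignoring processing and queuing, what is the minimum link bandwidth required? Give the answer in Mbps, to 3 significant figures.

Propagation delay = 4420 / 180000000 = 24.5556 μs.
Transmission budget = 72.5 − 24.5556 = 47.9444 μs.
R ≥ L / t_tx = 1960 bits / 4.79444e-05 s = 40.9 Mbps.

40.9 Mbps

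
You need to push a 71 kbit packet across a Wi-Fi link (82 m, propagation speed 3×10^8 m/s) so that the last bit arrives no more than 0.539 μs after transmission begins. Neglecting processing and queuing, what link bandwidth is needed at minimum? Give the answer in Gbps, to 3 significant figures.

267 Gbps

Propagation delay = 82 / 300000000 = 0.273333 μs.
Transmission budget = 0.539 − 0.273333 = 0.265667 μs.
R ≥ L / t_tx = 71000 bits / 2.65667e-07 s = 267 Gbps.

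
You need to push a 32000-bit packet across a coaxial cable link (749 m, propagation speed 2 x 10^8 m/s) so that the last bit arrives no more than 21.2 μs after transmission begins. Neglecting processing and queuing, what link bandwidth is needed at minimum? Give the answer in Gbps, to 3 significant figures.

1.83 Gbps

Propagation delay = 749 / 200000000 = 3.745 μs.
Transmission budget = 21.2 − 3.745 = 17.455 μs.
R ≥ L / t_tx = 32000 bits / 1.7455e-05 s = 1.83 Gbps.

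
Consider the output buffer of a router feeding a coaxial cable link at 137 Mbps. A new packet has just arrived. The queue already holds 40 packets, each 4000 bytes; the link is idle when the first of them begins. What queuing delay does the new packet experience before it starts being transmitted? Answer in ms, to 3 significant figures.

Each queued packet: L/R = 32000/137000000 = 0.233577 ms.
40 queued → 9.34307 ms.
Queuing delay = 9.34 ms.

9.34 ms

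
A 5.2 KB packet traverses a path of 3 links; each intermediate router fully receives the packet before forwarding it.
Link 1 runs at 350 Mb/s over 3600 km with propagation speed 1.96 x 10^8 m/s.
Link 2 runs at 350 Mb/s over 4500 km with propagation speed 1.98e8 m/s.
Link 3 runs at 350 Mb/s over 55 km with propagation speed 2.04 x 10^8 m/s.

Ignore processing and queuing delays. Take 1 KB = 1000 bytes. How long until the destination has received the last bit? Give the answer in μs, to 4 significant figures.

41720 μs

L = 41600 bits.
Transmission delay per hop = L/R = 41600/350000000 = 118.857 μs; 3 hops → 356.571 μs.
Propagation delays (d/s per hop): 18367.3, 22727.3, 269.608 μs; sum = 41364.2 μs.
End-to-end = 41720 μs.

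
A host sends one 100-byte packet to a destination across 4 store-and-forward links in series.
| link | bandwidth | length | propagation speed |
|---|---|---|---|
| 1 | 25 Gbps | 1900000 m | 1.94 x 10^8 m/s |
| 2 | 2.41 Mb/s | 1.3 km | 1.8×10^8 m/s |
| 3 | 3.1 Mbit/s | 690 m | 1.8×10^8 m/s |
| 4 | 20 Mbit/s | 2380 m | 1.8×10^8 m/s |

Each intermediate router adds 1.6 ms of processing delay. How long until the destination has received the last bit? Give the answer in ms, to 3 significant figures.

15.2 ms

L = 100 × 8 = 800 bits.
Transmission delays (L/R per hop): 3.2e-05, 0.33195, 0.258065, 0.04 ms; sum = 0.630047 ms.
Propagation delays (d/s per hop): 9.79381, 0.00722222, 0.00383333, 0.0132222 ms; sum = 9.81809 ms.
Processing at 3 router(s): 3 × 1.6 ms = 4.8 ms.
End-to-end = 15.2 ms.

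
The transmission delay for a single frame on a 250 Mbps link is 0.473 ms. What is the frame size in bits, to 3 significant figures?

118000 bits

L = R × t_tx = 250000000 b/s × 0.000473 s = 118250 bits.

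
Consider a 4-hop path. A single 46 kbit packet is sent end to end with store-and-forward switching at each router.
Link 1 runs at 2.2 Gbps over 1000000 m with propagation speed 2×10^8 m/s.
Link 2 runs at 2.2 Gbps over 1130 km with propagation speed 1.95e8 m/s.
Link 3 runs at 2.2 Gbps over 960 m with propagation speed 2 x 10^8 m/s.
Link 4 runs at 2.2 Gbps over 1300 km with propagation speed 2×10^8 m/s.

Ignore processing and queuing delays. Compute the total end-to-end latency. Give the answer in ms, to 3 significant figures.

17.4 ms

L = 46000 bits.
Transmission delay per hop = L/R = 46000/2200000000 = 0.0209091 ms; 4 hops → 0.0836364 ms.
Propagation delays (d/s per hop): 5, 5.79487, 0.0048, 6.5 ms; sum = 17.2997 ms.
End-to-end = 17.4 ms.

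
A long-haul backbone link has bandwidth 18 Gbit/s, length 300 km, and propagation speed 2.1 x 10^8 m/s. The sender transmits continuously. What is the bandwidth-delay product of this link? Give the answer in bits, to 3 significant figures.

25700000 bits

Propagation delay = 300000 / 210000000 = 0.00142857 s.
BDP = R × t_prop = 18000000000 × 0.00142857 = 25714300 bits.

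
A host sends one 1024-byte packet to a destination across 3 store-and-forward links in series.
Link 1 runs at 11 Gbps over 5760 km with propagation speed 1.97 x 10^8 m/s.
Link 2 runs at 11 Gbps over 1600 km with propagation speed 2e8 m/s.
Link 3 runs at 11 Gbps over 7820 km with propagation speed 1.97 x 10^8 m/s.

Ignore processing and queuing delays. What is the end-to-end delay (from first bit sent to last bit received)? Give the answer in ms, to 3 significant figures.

L = 1024 × 8 = 8192 bits.
Transmission delay per hop = L/R = 8192/11000000000 = 0.000744727 ms; 3 hops → 0.00223418 ms.
Propagation delays (d/s per hop): 29.2386, 8, 39.6954 ms; sum = 76.934 ms.
End-to-end = 76.9 ms.

76.9 ms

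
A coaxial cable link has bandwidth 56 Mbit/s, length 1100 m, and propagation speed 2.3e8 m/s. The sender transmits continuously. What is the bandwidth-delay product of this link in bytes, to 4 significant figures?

Propagation delay = 1100 / 2.3e+08 = 4.78261e-06 s.
BDP = R × t_prop = 56000000 × 4.78261e-06 = 267.826 bits.
In bytes: 267.826/8 = 33.48 bytes.

33.48 bytes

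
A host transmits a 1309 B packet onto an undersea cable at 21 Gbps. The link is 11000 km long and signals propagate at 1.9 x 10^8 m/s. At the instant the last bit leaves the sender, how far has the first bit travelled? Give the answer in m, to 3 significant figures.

94.7 m

t_tx = L/R = 10472/21000000000 = 4.98667e-07 s.
Distance = s × t_tx = 190000000 × 4.98667e-07 = 94.7 m.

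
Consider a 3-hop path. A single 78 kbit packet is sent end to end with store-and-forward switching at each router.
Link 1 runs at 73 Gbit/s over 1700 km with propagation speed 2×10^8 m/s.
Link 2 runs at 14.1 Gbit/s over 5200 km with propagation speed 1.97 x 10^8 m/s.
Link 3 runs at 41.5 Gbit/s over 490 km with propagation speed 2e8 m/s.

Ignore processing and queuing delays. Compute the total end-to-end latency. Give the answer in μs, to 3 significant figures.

L = 78000 bits.
Transmission delays (L/R per hop): 1.06849, 5.53191, 1.87952 μs; sum = 8.47993 μs.
Propagation delays (d/s per hop): 8500, 26395.9, 2450 μs; sum = 37345.9 μs.
End-to-end = 37400 μs.

37400 μs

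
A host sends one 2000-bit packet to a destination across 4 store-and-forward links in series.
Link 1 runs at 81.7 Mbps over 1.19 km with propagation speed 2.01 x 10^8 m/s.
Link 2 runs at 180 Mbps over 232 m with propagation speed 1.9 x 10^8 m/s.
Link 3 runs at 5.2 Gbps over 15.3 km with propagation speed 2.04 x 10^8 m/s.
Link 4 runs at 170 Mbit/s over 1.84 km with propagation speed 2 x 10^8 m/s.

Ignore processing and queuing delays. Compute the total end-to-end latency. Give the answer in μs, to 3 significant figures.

Transmission delays (L/R per hop): 24.4798, 11.1111, 0.384615, 11.7647 μs; sum = 47.7402 μs.
Propagation delays (d/s per hop): 5.9204, 1.22105, 75, 9.2 μs; sum = 91.3415 μs.
End-to-end = 139 μs.

139 μs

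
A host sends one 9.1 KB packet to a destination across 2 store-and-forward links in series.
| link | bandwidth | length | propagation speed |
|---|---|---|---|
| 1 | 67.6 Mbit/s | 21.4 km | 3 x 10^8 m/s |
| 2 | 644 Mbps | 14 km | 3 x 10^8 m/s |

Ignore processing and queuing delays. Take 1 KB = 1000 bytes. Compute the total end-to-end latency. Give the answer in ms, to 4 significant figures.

L = 72800 bits.
Transmission delays (L/R per hop): 1.07692, 0.113043 ms; sum = 1.18997 ms.
Propagation delays (d/s per hop): 0.0713333, 0.0466667 ms; sum = 0.118 ms.
End-to-end = 1.308 ms.

1.308 ms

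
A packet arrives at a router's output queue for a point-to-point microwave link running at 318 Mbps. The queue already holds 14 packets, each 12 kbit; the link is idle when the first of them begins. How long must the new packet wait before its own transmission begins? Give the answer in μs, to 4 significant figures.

528.3 μs

Each queued packet: L/R = 12000/318000000 = 37.7358 μs.
14 queued → 528.302 μs.
Queuing delay = 528.3 μs.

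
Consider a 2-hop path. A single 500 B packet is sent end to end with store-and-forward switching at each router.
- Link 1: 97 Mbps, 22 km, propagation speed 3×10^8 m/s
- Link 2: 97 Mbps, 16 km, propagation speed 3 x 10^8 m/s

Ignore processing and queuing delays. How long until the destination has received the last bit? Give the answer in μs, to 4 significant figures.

209.1 μs

L = 500 × 8 = 4000 bits.
Transmission delay per hop = L/R = 4000/97000000 = 41.2371 μs; 2 hops → 82.4742 μs.
Propagation delays (d/s per hop): 73.3333, 53.3333 μs; sum = 126.667 μs.
End-to-end = 209.1 μs.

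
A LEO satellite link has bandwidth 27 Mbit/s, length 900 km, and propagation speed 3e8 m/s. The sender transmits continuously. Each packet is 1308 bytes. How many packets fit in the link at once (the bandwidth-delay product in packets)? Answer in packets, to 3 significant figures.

7.74 packets

Propagation delay = 900000 / 300000000 = 0.003 s.
BDP = R × t_prop = 27000000 × 0.003 = 81000 bits.
In packets of 10464 bits: 7.74 packets.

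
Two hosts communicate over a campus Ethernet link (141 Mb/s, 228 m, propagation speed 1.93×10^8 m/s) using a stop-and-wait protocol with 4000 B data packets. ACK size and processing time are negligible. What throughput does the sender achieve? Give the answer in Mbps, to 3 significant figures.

140 Mbps

t_tx = L/R = 32000/141000000 = 0.00022695 s.
t_prop = 228/193000000 = 1.18135e-06 s; RTT = 2.36269e-06 s.
Cycle = t_tx + RTT = 0.000229313 s.
Throughput = L / cycle = 32000 / 0.000229313 = 140 Mbps.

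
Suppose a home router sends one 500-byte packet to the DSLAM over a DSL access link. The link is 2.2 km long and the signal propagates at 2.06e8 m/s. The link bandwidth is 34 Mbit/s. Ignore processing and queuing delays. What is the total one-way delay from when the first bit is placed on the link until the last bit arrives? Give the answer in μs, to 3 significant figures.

128 μs

L = 500 × 8 = 4000 bits.
Transmission delay = L/R = 4000 / 34000000 = 117.647 μs.
Propagation delay = d/s = 2200 m / 206000000 m/s = 10.6796 μs.
Total = 128 μs.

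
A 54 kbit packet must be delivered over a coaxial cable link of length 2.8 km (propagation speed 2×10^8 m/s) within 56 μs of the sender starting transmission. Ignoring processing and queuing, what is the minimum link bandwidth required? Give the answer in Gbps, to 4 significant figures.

1.286 Gbps

Propagation delay = 2800 / 200000000 = 14 μs.
Transmission budget = 56 − 14 = 42 μs.
R ≥ L / t_tx = 54000 bits / 4.2e-05 s = 1.286 Gbps.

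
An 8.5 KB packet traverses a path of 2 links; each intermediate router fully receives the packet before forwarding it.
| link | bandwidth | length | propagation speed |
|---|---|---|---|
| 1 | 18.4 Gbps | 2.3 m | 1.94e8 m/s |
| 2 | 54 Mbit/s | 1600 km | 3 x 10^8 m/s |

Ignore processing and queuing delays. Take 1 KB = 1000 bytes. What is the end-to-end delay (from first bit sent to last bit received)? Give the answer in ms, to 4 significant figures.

6.596 ms

L = 68000 bits.
Transmission delays (L/R per hop): 0.00369565, 1.25926 ms; sum = 1.26295 ms.
Propagation delays (d/s per hop): 1.18557e-05, 5.33333 ms; sum = 5.33335 ms.
End-to-end = 6.596 ms.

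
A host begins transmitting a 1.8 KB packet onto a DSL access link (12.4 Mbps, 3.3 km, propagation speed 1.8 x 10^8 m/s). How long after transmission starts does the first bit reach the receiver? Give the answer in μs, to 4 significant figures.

18.33 μs

First bit experiences only propagation delay: d/s = 3300/180000000 = 18.33 μs.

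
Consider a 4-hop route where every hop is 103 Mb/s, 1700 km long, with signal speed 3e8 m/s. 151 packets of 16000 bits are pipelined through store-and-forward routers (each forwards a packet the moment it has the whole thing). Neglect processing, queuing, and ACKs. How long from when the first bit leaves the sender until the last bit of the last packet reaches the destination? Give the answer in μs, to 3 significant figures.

46600 μs

Per-hop transmission t_tx = L/R = 16000/103000000 = 155.34 μs.
Per-hop propagation t_prop = 1700000/300000000 = 5666.67 μs.
Pipeline fill: first packet needs 4·t_tx to clear all hops; remaining 150 packets each add one t_tx.
Total = (4+151-1)·t_tx + 4·t_prop = 154·155.34 + 4·5666.67 = 46600 μs.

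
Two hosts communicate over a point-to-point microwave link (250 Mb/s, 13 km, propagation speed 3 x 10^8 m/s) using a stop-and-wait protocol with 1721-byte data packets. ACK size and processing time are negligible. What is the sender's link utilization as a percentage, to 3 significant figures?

38.9 %

t_tx = L/R = 13768/250000000 = 5.5072e-05 s.
t_prop = 13000/300000000 = 4.33333e-05 s; RTT = 8.66667e-05 s.
Cycle = t_tx + RTT = 0.000141739 s.
Utilization = t_tx / cycle = 5.5072e-05/0.000141739 = 38.9 %.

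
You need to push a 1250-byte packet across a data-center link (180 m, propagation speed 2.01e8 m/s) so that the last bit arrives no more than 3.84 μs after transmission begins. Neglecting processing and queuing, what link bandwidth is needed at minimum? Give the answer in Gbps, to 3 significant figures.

3.40 Gbps

L = 10000 bits.
Propagation delay = 180 / 2.01e+08 = 0.895522 μs.
Transmission budget = 3.84 − 0.895522 = 2.94448 μs.
R ≥ L / t_tx = 10000 bits / 2.94448e-06 s = 3.40 Gbps.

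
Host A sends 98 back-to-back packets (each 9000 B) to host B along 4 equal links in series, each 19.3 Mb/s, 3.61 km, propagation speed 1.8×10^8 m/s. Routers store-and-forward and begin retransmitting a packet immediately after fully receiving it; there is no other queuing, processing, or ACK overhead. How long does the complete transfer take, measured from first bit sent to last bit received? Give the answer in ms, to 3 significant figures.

377 ms

Per-hop transmission t_tx = L/R = 72000/19300000 = 3.73057 ms.
Per-hop propagation t_prop = 3610/180000000 = 0.0200556 ms.
Pipeline fill: first packet needs 4·t_tx to clear all hops; remaining 97 packets each add one t_tx.
Total = (4+98-1)·t_tx + 4·t_prop = 101·3.73057 + 4·0.0200556 = 377 ms.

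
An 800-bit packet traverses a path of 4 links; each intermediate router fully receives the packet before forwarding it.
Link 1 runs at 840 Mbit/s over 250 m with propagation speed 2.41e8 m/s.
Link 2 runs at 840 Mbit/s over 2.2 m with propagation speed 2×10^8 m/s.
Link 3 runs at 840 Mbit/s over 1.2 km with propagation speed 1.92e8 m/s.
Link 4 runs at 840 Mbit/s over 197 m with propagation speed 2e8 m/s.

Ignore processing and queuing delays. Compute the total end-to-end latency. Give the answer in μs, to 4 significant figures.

12.09 μs

Transmission delay per hop = L/R = 800/840000000 = 0.952381 μs; 4 hops → 3.80952 μs.
Propagation delays (d/s per hop): 1.03734, 0.011, 6.25, 0.985 μs; sum = 8.28334 μs.
End-to-end = 12.09 μs.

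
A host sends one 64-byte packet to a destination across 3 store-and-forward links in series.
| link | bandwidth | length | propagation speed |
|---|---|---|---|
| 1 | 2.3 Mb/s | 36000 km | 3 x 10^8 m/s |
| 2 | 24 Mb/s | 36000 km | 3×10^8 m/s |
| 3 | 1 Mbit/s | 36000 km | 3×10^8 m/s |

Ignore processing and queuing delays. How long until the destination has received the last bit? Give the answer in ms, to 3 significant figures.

L = 64 × 8 = 512 bits.
Transmission delays (L/R per hop): 0.222609, 0.0213333, 0.512 ms; sum = 0.755942 ms.
Propagation delays (d/s per hop): 120, 120, 120 ms; sum = 360 ms.
End-to-end = 361 ms.

361 ms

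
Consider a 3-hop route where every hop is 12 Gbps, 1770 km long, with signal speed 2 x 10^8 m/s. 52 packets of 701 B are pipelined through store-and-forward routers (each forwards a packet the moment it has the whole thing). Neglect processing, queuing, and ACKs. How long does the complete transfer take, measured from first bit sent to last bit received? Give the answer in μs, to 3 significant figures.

26600 μs

Per-hop transmission t_tx = L/R = 5608/12000000000 = 0.467333 μs.
Per-hop propagation t_prop = 1770000/200000000 = 8850 μs.
Pipeline fill: first packet needs 3·t_tx to clear all hops; remaining 51 packets each add one t_tx.
Total = (3+52-1)·t_tx + 3·t_prop = 54·0.467333 + 3·8850 = 26600 μs.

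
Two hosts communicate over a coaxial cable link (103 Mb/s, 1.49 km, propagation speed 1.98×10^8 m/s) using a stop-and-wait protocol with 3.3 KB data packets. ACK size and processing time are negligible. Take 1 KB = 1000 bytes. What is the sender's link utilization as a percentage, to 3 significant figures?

94.5 %

t_tx = L/R = 26400/103000000 = 0.000256311 s.
t_prop = 1490/198000000 = 7.52525e-06 s; RTT = 1.50505e-05 s.
Cycle = t_tx + RTT = 0.000271361 s.
Utilization = t_tx / cycle = 0.000256311/0.000271361 = 94.5 %.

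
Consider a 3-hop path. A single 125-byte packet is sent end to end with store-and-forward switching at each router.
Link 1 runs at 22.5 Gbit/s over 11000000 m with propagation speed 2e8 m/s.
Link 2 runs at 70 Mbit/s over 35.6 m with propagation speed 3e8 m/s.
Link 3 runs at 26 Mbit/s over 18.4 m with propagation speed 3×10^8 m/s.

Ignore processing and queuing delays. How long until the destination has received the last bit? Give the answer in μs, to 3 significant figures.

55100 μs

L = 125 × 8 = 1000 bits.
Transmission delays (L/R per hop): 0.0444444, 14.2857, 38.4615 μs; sum = 52.7917 μs.
Propagation delays (d/s per hop): 55000, 0.118667, 0.0613333 μs; sum = 55000.2 μs.
End-to-end = 55100 μs.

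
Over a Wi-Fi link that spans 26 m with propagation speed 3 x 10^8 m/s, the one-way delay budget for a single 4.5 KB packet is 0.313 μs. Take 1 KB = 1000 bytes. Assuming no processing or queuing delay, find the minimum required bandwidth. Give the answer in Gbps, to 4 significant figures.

L = 36000 bits.
Propagation delay = 26 / 300000000 = 0.0866667 μs.
Transmission budget = 0.313 − 0.0866667 = 0.226333 μs.
R ≥ L / t_tx = 36000 bits / 2.26333e-07 s = 159.1 Gbps.

159.1 Gbps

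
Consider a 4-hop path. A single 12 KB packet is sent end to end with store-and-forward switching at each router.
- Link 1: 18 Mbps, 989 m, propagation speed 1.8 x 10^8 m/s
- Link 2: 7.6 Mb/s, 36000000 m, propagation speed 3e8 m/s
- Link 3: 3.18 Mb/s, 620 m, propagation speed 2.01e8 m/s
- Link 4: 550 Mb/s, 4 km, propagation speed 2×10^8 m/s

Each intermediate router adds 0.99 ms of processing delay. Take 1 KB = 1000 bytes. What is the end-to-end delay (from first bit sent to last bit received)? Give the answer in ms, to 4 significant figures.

L = 96000 bits.
Transmission delays (L/R per hop): 5.33333, 12.6316, 30.1887, 0.174545 ms; sum = 48.3281 ms.
Propagation delays (d/s per hop): 0.00549444, 120, 0.00308458, 0.02 ms; sum = 120.029 ms.
Processing at 3 router(s): 3 × 0.99 ms = 2.97 ms.
End-to-end = 171.3 ms.

171.3 ms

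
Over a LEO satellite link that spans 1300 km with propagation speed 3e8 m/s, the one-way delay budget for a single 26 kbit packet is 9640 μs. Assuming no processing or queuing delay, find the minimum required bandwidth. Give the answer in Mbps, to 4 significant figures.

4.899 Mbps

Propagation delay = 1300000 / 300000000 = 4333.33 μs.
Transmission budget = 9640 − 4333.33 = 5306.67 μs.
R ≥ L / t_tx = 26000 bits / 0.00530667 s = 4.899 Mbps.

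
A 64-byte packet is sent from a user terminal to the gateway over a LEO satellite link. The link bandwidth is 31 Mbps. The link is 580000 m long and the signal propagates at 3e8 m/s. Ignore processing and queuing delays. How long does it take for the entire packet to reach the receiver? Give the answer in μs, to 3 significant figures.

L = 64 × 8 = 512 bits.
Transmission delay = L/R = 512 / 31000000 = 16.5161 μs.
Propagation delay = d/s = 580000 m / 300000000 m/s = 1933.33 μs.
Total = 1950 μs.

1950 μs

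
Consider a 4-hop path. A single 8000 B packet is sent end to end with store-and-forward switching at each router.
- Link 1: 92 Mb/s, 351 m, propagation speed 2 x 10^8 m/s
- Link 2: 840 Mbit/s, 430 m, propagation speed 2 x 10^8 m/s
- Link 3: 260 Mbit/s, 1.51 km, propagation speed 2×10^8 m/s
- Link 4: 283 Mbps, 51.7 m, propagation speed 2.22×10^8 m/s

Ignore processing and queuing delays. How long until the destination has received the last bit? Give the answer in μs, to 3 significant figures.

L = 8000 × 8 = 64000 bits.
Transmission delays (L/R per hop): 695.652, 76.1905, 246.154, 226.148 μs; sum = 1244.14 μs.
Propagation delays (d/s per hop): 1.755, 2.15, 7.55, 0.232883 μs; sum = 11.6879 μs.
End-to-end = 1260 μs.

1260 μs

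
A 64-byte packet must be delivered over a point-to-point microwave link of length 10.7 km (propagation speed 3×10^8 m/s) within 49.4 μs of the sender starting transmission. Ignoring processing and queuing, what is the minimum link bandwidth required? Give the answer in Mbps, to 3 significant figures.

37.3 Mbps

L = 512 bits.
Propagation delay = 10700 / 300000000 = 35.6667 μs.
Transmission budget = 49.4 − 35.6667 = 13.7333 μs.
R ≥ L / t_tx = 512 bits / 1.37333e-05 s = 37.3 Mbps.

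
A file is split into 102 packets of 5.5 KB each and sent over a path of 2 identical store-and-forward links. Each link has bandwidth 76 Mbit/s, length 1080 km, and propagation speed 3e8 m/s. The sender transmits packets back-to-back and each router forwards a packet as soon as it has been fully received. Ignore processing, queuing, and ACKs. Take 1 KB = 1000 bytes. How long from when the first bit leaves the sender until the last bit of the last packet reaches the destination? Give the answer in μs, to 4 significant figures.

66830 μs

Per-hop transmission t_tx = L/R = 44000/76000000 = 578.947 μs.
Per-hop propagation t_prop = 1080000/300000000 = 3600 μs.
Pipeline fill: first packet needs 2·t_tx to clear all hops; remaining 101 packets each add one t_tx.
Total = (2+102-1)·t_tx + 2·t_prop = 103·578.947 + 2·3600 = 66830 μs.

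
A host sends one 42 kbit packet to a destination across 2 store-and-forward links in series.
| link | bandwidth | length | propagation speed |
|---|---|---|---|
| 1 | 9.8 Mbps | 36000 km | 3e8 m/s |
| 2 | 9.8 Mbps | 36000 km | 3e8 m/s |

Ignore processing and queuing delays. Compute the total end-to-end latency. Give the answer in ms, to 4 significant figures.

248.6 ms

L = 42000 bits.
Transmission delay per hop = L/R = 42000/9800000 = 4.28571 ms; 2 hops → 8.57143 ms.
Propagation delays (d/s per hop): 120, 120 ms; sum = 240 ms.
End-to-end = 248.6 ms.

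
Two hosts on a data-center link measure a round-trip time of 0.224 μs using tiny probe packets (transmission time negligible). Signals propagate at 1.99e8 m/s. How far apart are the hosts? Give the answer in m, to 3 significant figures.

22.3 m

One-way propagation = RTT/2 = 0.112 μs.
d = s × t = 199000000 × 1.12e-07 = 22.3 m.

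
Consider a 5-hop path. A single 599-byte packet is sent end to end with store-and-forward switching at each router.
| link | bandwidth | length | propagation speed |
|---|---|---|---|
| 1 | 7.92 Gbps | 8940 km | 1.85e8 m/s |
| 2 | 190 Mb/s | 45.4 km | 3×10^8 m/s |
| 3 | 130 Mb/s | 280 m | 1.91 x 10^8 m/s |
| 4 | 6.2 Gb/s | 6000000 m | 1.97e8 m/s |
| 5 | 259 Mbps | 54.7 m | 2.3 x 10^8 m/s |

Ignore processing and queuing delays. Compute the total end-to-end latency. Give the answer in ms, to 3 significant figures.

79.0 ms

L = 599 × 8 = 4792 bits.
Transmission delays (L/R per hop): 0.000605051, 0.0252211, 0.0368615, 0.000772903, 0.0185019 ms; sum = 0.0819625 ms.
Propagation delays (d/s per hop): 48.3243, 0.151333, 0.00146597, 30.4569, 0.000237826 ms; sum = 78.9342 ms.
End-to-end = 79.0 ms.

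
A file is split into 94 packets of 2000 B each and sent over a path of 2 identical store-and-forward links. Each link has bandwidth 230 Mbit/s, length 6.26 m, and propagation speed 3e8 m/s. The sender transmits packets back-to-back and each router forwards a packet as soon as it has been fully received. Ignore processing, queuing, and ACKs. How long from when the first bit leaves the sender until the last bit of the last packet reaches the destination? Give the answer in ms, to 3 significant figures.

6.61 ms

Per-hop transmission t_tx = L/R = 16000/230000000 = 0.0695652 ms.
Per-hop propagation t_prop = 6.26/300000000 = 2.08667e-05 ms.
Pipeline fill: first packet needs 2·t_tx to clear all hops; remaining 93 packets each add one t_tx.
Total = (2+94-1)·t_tx + 2·t_prop = 95·0.0695652 + 2·2.08667e-05 = 6.61 ms.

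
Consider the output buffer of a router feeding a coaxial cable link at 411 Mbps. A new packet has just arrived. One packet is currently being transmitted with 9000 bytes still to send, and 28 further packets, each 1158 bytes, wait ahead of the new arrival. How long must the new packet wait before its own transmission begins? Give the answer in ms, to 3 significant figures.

0.806 ms

Each queued packet: L/R = 9264/411000000 = 0.0225401 ms.
28 queued → 0.631124 ms.
Plus remaining 72000 bits of current packet: 0.175182 ms.
Queuing delay = 0.806 ms.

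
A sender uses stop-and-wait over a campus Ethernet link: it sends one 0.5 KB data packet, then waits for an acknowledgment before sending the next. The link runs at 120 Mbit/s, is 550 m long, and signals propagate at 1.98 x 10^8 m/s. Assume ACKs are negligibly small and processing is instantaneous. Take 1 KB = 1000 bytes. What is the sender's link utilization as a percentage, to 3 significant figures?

t_tx = L/R = 4000/120000000 = 3.33333e-05 s.
t_prop = 550/198000000 = 2.77778e-06 s; RTT = 5.55556e-06 s.
Cycle = t_tx + RTT = 3.88889e-05 s.
Utilization = t_tx / cycle = 3.33333e-05/3.88889e-05 = 85.7 %.

85.7 %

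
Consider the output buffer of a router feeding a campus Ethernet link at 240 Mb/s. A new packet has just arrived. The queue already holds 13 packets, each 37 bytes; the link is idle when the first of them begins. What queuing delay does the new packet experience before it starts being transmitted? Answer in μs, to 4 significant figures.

Each queued packet: L/R = 296/240000000 = 1.23333 μs.
13 queued → 16.0333 μs.
Queuing delay = 16.03 μs.

16.03 μs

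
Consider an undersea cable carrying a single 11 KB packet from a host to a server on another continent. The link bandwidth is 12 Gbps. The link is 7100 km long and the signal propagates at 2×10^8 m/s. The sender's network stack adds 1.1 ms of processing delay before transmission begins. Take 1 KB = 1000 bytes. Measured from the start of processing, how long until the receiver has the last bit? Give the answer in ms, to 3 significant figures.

L = 88000 bits.
Transmission delay = L/R = 88000 / 12000000000 = 0.00733333 ms.
Propagation delay = d/s = 7100000 m / 200000000 m/s = 35.5 ms.
Plus processing delay 1.1 ms = 1.1 ms.
Total = 36.6 ms.

36.6 ms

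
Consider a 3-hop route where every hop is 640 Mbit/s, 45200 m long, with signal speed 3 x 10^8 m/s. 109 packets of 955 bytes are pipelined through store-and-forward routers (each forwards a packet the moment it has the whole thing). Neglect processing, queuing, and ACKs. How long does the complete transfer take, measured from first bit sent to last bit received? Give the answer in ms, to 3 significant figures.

Per-hop transmission t_tx = L/R = 7640/640000000 = 0.0119375 ms.
Per-hop propagation t_prop = 45200/300000000 = 0.150667 ms.
Pipeline fill: first packet needs 3·t_tx to clear all hops; remaining 108 packets each add one t_tx.
Total = (3+109-1)·t_tx + 3·t_prop = 111·0.0119375 + 3·0.150667 = 1.78 ms.

1.78 ms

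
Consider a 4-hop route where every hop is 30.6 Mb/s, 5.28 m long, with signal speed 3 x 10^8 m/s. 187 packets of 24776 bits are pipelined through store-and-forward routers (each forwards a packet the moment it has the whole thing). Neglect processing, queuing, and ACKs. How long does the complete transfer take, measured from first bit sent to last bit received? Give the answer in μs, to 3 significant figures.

Per-hop transmission t_tx = L/R = 24776/30600000 = 809.673 μs.
Per-hop propagation t_prop = 5.28/300000000 = 0.0176 μs.
Pipeline fill: first packet needs 4·t_tx to clear all hops; remaining 186 packets each add one t_tx.
Total = (4+187-1)·t_tx + 4·t_prop = 190·809.673 + 4·0.0176 = 154000 μs.

154000 μs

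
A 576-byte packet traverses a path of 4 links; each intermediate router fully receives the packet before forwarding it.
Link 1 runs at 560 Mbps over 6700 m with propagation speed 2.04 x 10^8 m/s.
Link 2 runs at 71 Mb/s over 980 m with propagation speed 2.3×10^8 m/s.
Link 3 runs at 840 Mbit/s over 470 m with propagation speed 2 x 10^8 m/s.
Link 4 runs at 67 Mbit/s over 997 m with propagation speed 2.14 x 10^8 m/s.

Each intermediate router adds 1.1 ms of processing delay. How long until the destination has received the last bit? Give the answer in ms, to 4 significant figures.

L = 576 × 8 = 4608 bits.
Transmission delays (L/R per hop): 0.00822857, 0.0649014, 0.00548571, 0.0687761 ms; sum = 0.147392 ms.
Propagation delays (d/s per hop): 0.0328431, 0.00426087, 0.00235, 0.00465888 ms; sum = 0.0441129 ms.
Processing at 3 router(s): 3 × 1.1 ms = 3.3 ms.
End-to-end = 3.492 ms.

3.492 ms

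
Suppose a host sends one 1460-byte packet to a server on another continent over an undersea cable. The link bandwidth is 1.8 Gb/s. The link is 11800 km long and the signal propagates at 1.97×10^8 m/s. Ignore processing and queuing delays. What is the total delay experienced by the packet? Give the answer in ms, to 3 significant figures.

L = 1460 × 8 = 11680 bits.
Transmission delay = L/R = 11680 / 1800000000 = 0.00648889 ms.
Propagation delay = d/s = 11800000 m / 197000000 m/s = 59.8985 ms.
Total = 59.9 ms.

59.9 ms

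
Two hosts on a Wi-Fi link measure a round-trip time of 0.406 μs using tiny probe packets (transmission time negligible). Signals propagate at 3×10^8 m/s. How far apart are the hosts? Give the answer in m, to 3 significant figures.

60.9 m

One-way propagation = RTT/2 = 0.203 μs.
d = s × t = 300000000 × 2.03e-07 = 60.9 m.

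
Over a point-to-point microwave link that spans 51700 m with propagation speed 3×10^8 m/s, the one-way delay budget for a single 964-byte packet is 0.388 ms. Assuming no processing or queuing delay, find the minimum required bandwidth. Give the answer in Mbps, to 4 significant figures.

L = 7712 bits.
Propagation delay = 51700 / 300000000 = 0.172333 ms.
Transmission budget = 0.388 − 0.172333 = 0.215667 ms.
R ≥ L / t_tx = 7712 bits / 0.000215667 s = 35.76 Mbps.

35.76 Mbps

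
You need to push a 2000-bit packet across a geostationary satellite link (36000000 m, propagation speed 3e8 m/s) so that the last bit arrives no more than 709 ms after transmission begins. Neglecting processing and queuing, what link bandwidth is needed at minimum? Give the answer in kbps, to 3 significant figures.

3.40 kbps

Propagation delay = 36000000 / 300000000 = 120 ms.
Transmission budget = 709 − 120 = 589 ms.
R ≥ L / t_tx = 2000 bits / 0.589 s = 3.40 kbps.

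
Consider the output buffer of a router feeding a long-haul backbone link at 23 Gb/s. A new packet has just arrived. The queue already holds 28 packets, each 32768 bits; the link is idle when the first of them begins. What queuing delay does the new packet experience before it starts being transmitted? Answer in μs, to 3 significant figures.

39.9 μs

Each queued packet: L/R = 32768/23000000000 = 1.4247 μs.
28 queued → 39.8915 μs.
Queuing delay = 39.9 μs.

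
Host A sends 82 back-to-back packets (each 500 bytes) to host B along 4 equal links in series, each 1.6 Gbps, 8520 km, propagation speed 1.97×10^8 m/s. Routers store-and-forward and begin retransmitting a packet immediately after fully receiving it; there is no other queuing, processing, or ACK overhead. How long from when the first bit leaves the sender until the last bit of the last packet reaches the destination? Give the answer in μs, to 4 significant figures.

173200 μs

Per-hop transmission t_tx = L/R = 4000/1600000000 = 2.5 μs.
Per-hop propagation t_prop = 8520000/197000000 = 43248.7 μs.
Pipeline fill: first packet needs 4·t_tx to clear all hops; remaining 81 packets each add one t_tx.
Total = (4+82-1)·t_tx + 4·t_prop = 85·2.5 + 4·43248.7 = 173200 μs.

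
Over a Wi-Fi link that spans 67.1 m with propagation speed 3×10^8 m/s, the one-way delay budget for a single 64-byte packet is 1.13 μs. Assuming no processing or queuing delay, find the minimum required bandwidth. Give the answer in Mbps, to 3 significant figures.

565 Mbps

L = 512 bits.
Propagation delay = 67.1 / 300000000 = 0.223667 μs.
Transmission budget = 1.13 − 0.223667 = 0.906333 μs.
R ≥ L / t_tx = 512 bits / 9.06333e-07 s = 565 Mbps.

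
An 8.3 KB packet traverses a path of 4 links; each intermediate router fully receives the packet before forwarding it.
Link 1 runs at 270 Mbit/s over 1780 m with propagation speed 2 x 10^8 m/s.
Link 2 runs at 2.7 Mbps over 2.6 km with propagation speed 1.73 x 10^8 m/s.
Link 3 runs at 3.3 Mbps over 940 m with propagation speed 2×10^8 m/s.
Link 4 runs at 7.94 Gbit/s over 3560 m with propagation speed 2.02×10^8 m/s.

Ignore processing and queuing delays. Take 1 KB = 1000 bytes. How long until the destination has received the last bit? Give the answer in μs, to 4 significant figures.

L = 66400 bits.
Transmission delays (L/R per hop): 245.926, 24592.6, 20121.2, 8.36272 μs; sum = 44968.1 μs.
Propagation delays (d/s per hop): 8.9, 15.0289, 4.7, 17.6238 μs; sum = 46.2527 μs.
End-to-end = 45010 μs.

45010 μs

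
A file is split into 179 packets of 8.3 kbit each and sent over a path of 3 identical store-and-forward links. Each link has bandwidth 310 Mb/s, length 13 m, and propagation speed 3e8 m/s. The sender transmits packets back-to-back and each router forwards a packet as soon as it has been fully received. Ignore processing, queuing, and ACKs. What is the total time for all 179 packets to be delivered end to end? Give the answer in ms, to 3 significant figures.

4.85 ms

Per-hop transmission t_tx = L/R = 8300/310000000 = 0.0267742 ms.
Per-hop propagation t_prop = 13/300000000 = 4.33333e-05 ms.
Pipeline fill: first packet needs 3·t_tx to clear all hops; remaining 178 packets each add one t_tx.
Total = (3+179-1)·t_tx + 3·t_prop = 181·0.0267742 + 3·4.33333e-05 = 4.85 ms.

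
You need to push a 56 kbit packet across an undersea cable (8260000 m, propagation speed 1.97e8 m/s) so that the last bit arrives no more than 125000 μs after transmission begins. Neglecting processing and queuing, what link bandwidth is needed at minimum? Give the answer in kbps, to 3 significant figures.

Propagation delay = 8260000 / 197000000 = 41928.9 μs.
Transmission budget = 125000 − 41928.9 = 83071.1 μs.
R ≥ L / t_tx = 56000 bits / 0.0830711 s = 674 kbps.

674 kbps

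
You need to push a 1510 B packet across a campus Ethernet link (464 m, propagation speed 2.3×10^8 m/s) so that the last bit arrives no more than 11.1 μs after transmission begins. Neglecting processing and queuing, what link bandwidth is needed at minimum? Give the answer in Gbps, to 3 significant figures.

1.33 Gbps

L = 12080 bits.
Propagation delay = 464 / 2.3e+08 = 2.01739 μs.
Transmission budget = 11.1 − 2.01739 = 9.08261 μs.
R ≥ L / t_tx = 12080 bits / 9.08261e-06 s = 1.33 Gbps.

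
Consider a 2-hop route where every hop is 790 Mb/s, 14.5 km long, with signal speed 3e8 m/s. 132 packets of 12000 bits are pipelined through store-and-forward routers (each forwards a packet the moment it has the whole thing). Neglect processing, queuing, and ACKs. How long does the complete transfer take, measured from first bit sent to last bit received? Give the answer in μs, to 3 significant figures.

Per-hop transmission t_tx = L/R = 12000/790000000 = 15.1899 μs.
Per-hop propagation t_prop = 14500/300000000 = 48.3333 μs.
Pipeline fill: first packet needs 2·t_tx to clear all hops; remaining 131 packets each add one t_tx.
Total = (2+132-1)·t_tx + 2·t_prop = 133·15.1899 + 2·48.3333 = 2120 μs.

2120 μs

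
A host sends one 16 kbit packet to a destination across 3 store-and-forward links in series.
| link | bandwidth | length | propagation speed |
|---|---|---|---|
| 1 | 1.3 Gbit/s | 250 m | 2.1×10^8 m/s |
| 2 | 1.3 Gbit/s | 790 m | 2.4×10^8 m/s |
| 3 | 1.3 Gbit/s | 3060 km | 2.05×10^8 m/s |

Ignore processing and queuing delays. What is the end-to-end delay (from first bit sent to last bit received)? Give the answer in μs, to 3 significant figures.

15000 μs

L = 16000 bits.
Transmission delay per hop = L/R = 16000/1300000000 = 12.3077 μs; 3 hops → 36.9231 μs.
Propagation delays (d/s per hop): 1.19048, 3.29167, 14926.8 μs; sum = 14931.3 μs.
End-to-end = 15000 μs.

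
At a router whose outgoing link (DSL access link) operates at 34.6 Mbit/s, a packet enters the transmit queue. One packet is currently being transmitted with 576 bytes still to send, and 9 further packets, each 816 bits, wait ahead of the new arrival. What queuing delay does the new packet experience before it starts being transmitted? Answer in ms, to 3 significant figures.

0.345 ms

Each queued packet: L/R = 816/34600000 = 0.0235838 ms.
9 queued → 0.212254 ms.
Plus remaining 4608 bits of current packet: 0.133179 ms.
Queuing delay = 0.345 ms.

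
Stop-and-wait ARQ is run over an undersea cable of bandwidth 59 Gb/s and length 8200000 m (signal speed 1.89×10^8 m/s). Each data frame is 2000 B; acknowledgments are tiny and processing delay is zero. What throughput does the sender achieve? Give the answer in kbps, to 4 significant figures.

t_tx = L/R = 16000/59000000000 = 2.71186e-07 s.
t_prop = 8200000/189000000 = 0.0433862 s; RTT = 0.0867725 s.
Cycle = t_tx + RTT = 0.0867728 s.
Throughput = L / cycle = 16000 / 0.0867728 = 184.4 kbps.

184.4 kbps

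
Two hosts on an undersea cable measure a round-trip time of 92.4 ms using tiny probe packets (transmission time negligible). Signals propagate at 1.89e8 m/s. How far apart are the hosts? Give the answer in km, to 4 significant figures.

One-way propagation = RTT/2 = 46.2 ms.
d = s × t = 189000000 × 0.0462 = 8732 km.

8732 km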